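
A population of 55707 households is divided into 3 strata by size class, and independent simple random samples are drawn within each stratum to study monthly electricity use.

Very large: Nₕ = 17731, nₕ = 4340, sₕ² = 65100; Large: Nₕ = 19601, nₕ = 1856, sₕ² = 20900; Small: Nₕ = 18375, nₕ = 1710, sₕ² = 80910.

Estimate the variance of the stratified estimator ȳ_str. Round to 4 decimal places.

7.0787

Var(ȳ_str) = Σₕ Wₕ²(1 − fₕ)sₕ²/nₕ with Wₕ = Nₕ/N, N = 55707.
Very large: Wₕ = 0.31829034; term = 0.31829034²·(1 − 0.24476905)·65100/4340 = 1.1476725.
Large: Wₕ = 0.35185883; term = 0.35185883²·(1 − 0.09468905)·20900/1856 = 1.2621268.
Small: Wₕ = 0.32985083; term = 0.32985083²·(1 − 0.09306122)·80910/1710 = 4.6689499.
Sum = 7.0787492.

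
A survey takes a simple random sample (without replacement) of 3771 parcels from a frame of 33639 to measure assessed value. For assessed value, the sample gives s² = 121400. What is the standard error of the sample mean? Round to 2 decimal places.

5.35

Under SRS without replacement, Var(ȳ) = (1 − f)·s²/n with f = n/N = 3771/33639 = 0.11210202.
Var(ȳ) = (1 − 0.11210202)·121400/3771 = 0.88789798·32.193052 = 28.584146.
SE(ȳ) = √(28.584146) = 5.35.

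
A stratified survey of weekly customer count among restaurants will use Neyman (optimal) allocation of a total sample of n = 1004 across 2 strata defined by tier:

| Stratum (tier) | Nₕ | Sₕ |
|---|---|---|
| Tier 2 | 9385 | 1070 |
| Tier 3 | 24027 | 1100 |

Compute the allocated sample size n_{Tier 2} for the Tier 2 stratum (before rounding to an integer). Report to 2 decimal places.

276.44

Neyman allocation: nₕ = n·NₕSₕ / Σⱼ NⱼSⱼ.
Σ NⱼSⱼ = 9385·1070 + 24027·1100 = 3.647165 × 10^7.
n_{Tier 2} = 1004·9385·1070 / (3.647165 × 10^7) = 276.44.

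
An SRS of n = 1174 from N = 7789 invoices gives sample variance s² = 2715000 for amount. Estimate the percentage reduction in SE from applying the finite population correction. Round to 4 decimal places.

7.8439

f = n/N = 1174/7789 = 0.15072538.
SE_no-fpc = √(s²/n) = 48.089567; SE_fpc = √((1−f)s²/n) = 44.317468.
Ratio = √(1−f) = 0.92156097. Reduction = 100·(1 − 0.92156097) = 7.8439%.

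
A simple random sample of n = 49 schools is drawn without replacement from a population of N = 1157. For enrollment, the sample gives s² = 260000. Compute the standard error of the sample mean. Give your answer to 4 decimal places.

71.2840

Under SRS without replacement, Var(ȳ) = (1 − f)·s²/n with f = n/N = 49/1157 = 0.04235091.
Var(ȳ) = (1 − 0.04235091)·260000/49 = 0.95764909·5306.1224 = 5081.4033.
SE(ȳ) = √(5081.4033) = 71.2840.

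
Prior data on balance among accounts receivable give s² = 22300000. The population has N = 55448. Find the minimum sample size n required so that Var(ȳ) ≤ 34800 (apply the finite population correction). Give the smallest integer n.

634

Without fpc, n₀ = s²/D = 22300000/34800 = 640.8046.
With fpc, (1 − n/N)·s²/n ≤ D requires n ≥ n₀/(1 + n₀/N) = 640.8046/(1 + 640.8046/55448) = 633.4835.
Rounding up, n = 634.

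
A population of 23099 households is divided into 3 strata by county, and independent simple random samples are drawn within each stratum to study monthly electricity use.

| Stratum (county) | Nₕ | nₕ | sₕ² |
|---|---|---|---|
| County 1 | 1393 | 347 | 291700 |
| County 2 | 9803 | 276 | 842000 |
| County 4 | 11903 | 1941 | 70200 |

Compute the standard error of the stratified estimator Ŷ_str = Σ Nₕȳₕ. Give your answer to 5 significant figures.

Var(Ŷ_str) = Σₕ Nₕ²(1 − fₕ)sₕ²/nₕ.
County 1: 1393²·(1 − 347/1393)·291700/347 = 1.2248693 × 10^9.
County 2: 9803²·(1 − 276/9803)·842000/276 = 2.8491688 × 10^11.
County 4: 11903²·(1 − 1941/11903)·70200/1941 = 4.2885902 × 10^9.
Sum = 2.9043034 × 10^11.
SE = √(2.9043034 × 10^11) = 538920.

538920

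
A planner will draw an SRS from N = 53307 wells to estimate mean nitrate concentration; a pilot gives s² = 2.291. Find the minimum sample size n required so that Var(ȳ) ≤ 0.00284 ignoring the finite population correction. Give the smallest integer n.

Without fpc, n₀ = s²/D = 2.291/0.00284 = 806.6901.
Rounding up, n = 807.

807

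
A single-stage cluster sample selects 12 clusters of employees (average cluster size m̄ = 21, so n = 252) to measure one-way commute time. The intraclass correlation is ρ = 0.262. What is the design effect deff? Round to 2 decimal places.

6.24

deff = 1 + (21 − 1)·0.262 = 1 + 5.24 = 6.24.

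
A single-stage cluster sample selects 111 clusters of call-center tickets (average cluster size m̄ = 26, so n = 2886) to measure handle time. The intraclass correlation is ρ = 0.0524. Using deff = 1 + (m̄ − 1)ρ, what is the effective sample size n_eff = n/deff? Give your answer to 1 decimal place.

1249.4

deff = 1 + (26 − 1)·0.0524 = 1 + 1.31 = 2.31.
n_eff = 2886 / 2.31 = 1249.4.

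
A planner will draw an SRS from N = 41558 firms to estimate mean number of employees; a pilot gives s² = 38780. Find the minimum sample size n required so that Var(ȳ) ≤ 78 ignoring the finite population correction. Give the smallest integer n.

498

Without fpc, n₀ = s²/D = 38780/78 = 497.1795.
Rounding up, n = 498.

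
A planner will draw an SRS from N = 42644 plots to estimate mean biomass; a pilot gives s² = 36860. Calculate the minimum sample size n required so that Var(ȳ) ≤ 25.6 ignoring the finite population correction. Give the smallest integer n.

1440

Without fpc, n₀ = s²/D = 36860/25.6 = 1439.8438.
Rounding up, n = 1440.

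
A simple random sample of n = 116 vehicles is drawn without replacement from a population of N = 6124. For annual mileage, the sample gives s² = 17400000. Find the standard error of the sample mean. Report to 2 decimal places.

383.61

Under SRS without replacement, Var(ȳ) = (1 − f)·s²/n with f = n/N = 116/6124 = 0.01894187.
Var(ȳ) = (1 − 0.01894187)·17400000/116 = 0.98105813·150000 = 147158.72.
SE(ȳ) = √(147158.72) = 383.61.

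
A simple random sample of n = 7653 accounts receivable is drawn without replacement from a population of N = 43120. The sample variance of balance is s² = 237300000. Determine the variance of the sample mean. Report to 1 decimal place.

Under SRS without replacement, Var(ȳ) = (1 − f)·s²/n with f = n/N = 7653/43120 = 0.17748145.
Var(ȳ) = (1 − 0.17748145)·237300000/7653 = 0.82251855·31007.448 = 25504.201.

25504.2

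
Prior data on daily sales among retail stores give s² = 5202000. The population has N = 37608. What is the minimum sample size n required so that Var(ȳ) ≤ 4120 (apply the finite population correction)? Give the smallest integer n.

Without fpc, n₀ = s²/D = 5202000/4120 = 1262.6214.
With fpc, (1 − n/N)·s²/n ≤ D requires n ≥ n₀/(1 + n₀/N) = 1262.6214/(1 + 1262.6214/37608) = 1221.6081.
Rounding up, n = 1222.

1222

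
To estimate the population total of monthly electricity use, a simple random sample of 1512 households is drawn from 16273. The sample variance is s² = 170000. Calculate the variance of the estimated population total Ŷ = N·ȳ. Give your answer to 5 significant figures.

2.7007 × 10^10

Var(Ŷ) = N²·Var(ȳ) = N²·(1 − n/N)·s²/n.
f = 1512/16273 = 0.09291464; Var(ȳ) = 0.90708536·170000/1512 = 101.98711.
Var(Ŷ) = 16273² · 101.98711 = 2.7007261 × 10^10.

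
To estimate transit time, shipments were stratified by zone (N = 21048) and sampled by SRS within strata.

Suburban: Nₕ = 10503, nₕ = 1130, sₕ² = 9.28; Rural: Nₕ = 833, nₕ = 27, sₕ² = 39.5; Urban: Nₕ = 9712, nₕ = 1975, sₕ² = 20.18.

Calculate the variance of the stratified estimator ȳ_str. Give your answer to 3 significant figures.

Var(ȳ_str) = Σₕ Wₕ²(1 − fₕ)sₕ²/nₕ with Wₕ = Nₕ/N, N = 21048.
Suburban: Wₕ = 0.49900228; term = 0.49900228²·(1 − 0.10758831)·9.28/1130 = 0.0018249033.
Rural: Wₕ = 0.03957621; term = 0.03957621²·(1 − 0.03241297)·39.5/27 = 0.0022171328.
Urban: Wₕ = 0.46142151; term = 0.46142151²·(1 − 0.20335667)·20.18/1975 = 0.0017330603.
Sum = 0.0057750964.

0.00578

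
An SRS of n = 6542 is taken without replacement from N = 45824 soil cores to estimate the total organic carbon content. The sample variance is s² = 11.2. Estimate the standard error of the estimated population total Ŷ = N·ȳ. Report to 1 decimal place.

1755.5

Var(Ŷ) = N²·Var(ȳ) = N²·(1 − n/N)·s²/n.
f = 6542/45824 = 0.14276362; Var(ȳ) = 0.85723638·11.2/6542 = 0.0014676013.
Var(Ŷ) = 45824² · 0.0014676013 = 3.0817264 × 10^6.
SE(Ŷ) = √(3.0817264 × 10^6) = 1755.5.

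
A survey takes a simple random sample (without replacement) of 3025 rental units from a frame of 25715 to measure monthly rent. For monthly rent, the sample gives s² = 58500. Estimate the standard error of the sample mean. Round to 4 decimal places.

Under SRS without replacement, Var(ȳ) = (1 − f)·s²/n with f = n/N = 3025/25715 = 0.11763562.
Var(ȳ) = (1 − 0.11763562)·58500/3025 = 0.88236438·19.338843 = 17.063906.
SE(ȳ) = √(17.063906) = 4.1308.

4.1308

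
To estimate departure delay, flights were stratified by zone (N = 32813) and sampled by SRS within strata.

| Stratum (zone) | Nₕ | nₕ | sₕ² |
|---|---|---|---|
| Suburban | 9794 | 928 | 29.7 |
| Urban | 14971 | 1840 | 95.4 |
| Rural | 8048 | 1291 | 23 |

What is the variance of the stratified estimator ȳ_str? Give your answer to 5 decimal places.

0.01295

Var(ȳ_str) = Σₕ Wₕ²(1 − fₕ)sₕ²/nₕ with Wₕ = Nₕ/N, N = 32813.
Suburban: Wₕ = 0.29847926; term = 0.29847926²·(1 − 0.09475189)·29.7/928 = 0.0025810976.
Urban: Wₕ = 0.45625210; term = 0.45625210²·(1 − 0.12290428)·95.4/1840 = 0.0094664531.
Rural: Wₕ = 0.24526864; term = 0.24526864²·(1 − 0.16041252)·23/1291 = 8.9981163 × 10^-4.
Sum = 0.012947362.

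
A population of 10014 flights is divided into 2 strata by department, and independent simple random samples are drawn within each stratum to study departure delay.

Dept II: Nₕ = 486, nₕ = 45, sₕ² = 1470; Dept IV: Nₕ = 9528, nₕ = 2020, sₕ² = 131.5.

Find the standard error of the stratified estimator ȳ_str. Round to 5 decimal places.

Var(ȳ_str) = Σₕ Wₕ²(1 − fₕ)sₕ²/nₕ with Wₕ = Nₕ/N, N = 10014.
Dept II: Wₕ = 0.04853206; term = 0.04853206²·(1 − 0.09259259)·1470/45 = 0.069817534.
Dept IV: Wₕ = 0.95146794; term = 0.95146794²·(1 − 0.21200672)·131.5/2020 = 0.046439253.
Sum = 0.11625679.
SE = √(0.11625679) = 0.34096.

0.34096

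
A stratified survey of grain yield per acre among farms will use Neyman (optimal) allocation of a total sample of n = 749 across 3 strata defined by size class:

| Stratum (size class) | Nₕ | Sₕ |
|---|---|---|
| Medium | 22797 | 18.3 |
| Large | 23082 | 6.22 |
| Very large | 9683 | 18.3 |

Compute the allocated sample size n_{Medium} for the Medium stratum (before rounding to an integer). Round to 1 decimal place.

423.4

Neyman allocation: nₕ = n·NₕSₕ / Σⱼ NⱼSⱼ.
Σ NⱼSⱼ = 22797·18.3 + 23082·6.22 + 9683·18.3 = 737954.04.
n_{Medium} = 749·22797·18.3 / 737954.04 = 423.4.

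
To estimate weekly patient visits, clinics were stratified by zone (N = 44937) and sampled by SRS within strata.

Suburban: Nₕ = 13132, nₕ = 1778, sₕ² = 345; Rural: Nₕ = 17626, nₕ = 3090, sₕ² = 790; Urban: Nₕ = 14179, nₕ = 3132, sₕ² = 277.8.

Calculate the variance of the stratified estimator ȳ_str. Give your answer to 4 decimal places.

Var(ȳ_str) = Σₕ Wₕ²(1 − fₕ)sₕ²/nₕ with Wₕ = Nₕ/N, N = 44937.
Suburban: Wₕ = 0.29223135; term = 0.29223135²·(1 − 0.13539446)·345/1778 = 0.014327122.
Rural: Wₕ = 0.39223802; term = 0.39223802²·(1 − 0.17530920)·790/3090 = 0.032438379.
Urban: Wₕ = 0.31553063; term = 0.31553063²·(1 − 0.22089005)·277.8/3132 = 0.0068800611.
Sum = 0.053645562.

0.0536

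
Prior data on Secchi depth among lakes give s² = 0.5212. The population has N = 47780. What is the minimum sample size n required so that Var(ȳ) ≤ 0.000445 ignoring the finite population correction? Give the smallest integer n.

Without fpc, n₀ = s²/D = 0.5212/0.000445 = 1171.2360.
Rounding up, n = 1172.

1172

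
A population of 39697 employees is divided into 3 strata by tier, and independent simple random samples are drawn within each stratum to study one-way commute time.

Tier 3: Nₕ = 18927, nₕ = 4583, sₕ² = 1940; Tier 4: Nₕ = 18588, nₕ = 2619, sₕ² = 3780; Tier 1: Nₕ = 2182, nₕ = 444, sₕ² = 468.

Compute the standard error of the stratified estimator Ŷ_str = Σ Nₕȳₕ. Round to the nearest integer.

Var(Ŷ_str) = Σₕ Nₕ²(1 − fₕ)sₕ²/nₕ.
Tier 3: 18927²·(1 − 4583/18927)·1940/4583 = 1.149222 × 10^8.
Tier 4: 18588²·(1 − 2619/18588)·3780/2619 = 4.2841699 × 10^8.
Tier 1: 2182²·(1 − 444/2182)·468/444 = 3.9973061 × 10^6.
Sum = 5.473365 × 10^8.
SE = √(5.473365 × 10^8) = 23395.

23395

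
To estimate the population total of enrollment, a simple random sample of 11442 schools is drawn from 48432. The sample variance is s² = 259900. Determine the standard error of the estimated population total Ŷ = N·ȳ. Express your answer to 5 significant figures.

201730

Var(Ŷ) = N²·Var(ȳ) = N²·(1 − n/N)·s²/n.
f = 11442/48432 = 0.23624876; Var(ȳ) = 0.76375124·259900/11442 = 17.348274.
Var(Ŷ) = 48432² · 17.348274 = 4.0693129 × 10^10.
SE(Ŷ) = √(4.0693129 × 10^10) = 201730.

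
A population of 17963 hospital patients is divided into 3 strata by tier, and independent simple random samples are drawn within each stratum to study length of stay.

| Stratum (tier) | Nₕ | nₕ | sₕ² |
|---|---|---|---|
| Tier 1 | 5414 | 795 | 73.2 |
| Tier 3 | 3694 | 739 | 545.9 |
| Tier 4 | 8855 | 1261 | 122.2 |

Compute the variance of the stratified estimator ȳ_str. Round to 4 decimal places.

0.0523

Var(ȳ_str) = Σₕ Wₕ²(1 − fₕ)sₕ²/nₕ with Wₕ = Nₕ/N, N = 17963.
Tier 1: Wₕ = 0.30139732; term = 0.30139732²·(1 − 0.14684152)·73.2/795 = 0.0071359603.
Tier 3: Wₕ = 0.20564494; term = 0.20564494²·(1 − 0.20005414)·545.9/739 = 0.024989945.
Tier 4: Wₕ = 0.49295775; term = 0.49295775²·(1 − 0.14240542)·122.2/1261 = 0.020195636.
Sum = 0.052321541.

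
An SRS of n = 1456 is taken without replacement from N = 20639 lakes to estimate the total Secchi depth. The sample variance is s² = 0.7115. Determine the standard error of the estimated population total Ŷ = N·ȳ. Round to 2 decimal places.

439.85

Var(Ŷ) = N²·Var(ȳ) = N²·(1 − n/N)·s²/n.
f = 1456/20639 = 0.07054605; Var(ȳ) = 0.92945395·0.7115/1456 = 4.5419401 × 10^-4.
Var(Ŷ) = 20639² · (4.5419401 × 10^-4) = 193472.26.
SE(Ŷ) = √(193472.26) = 439.85.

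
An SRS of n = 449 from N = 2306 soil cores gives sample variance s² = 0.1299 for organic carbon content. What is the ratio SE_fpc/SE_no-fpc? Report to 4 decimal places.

0.8974

f = n/N = 449/2306 = 0.19470945.
SE_no-fpc = √(s²/n) = 0.017009103; SE_fpc = √((1−f)s²/n) = 0.015263626.
Ratio = √(1−f) = 0.89737982.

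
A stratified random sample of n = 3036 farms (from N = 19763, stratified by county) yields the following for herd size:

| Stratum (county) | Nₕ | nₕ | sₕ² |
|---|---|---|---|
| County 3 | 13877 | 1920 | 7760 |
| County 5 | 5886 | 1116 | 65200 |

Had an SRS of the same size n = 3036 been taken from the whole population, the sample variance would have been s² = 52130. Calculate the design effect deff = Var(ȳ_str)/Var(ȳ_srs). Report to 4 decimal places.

0.4071

Var(ȳ_str) = Σ Wₕ²(1−fₕ)sₕ²/nₕ with Wₕ = Nₕ/19763:
  County 3: (13877/19763)²·(1−1920/13877)·7760/1920 = 1.717009
  County 5: (5886/19763)²·(1−1116/5886)·65200/1116 = 4.1996809
  → Var(ȳ_str) = 5.9166899.
Var(ȳ_srs) = (1 − 3036/19763)·52130/3036 = 14.532862.
deff = 5.9166899 / 14.532862 = 0.4071.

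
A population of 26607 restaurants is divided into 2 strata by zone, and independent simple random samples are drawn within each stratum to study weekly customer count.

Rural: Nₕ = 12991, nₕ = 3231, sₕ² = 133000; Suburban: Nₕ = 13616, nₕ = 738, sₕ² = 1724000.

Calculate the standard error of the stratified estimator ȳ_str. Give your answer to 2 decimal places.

Var(ȳ_str) = Σₕ Wₕ²(1 − fₕ)sₕ²/nₕ with Wₕ = Nₕ/N, N = 26607.
Rural: Wₕ = 0.48825497; term = 0.48825497²·(1 − 0.24871065)·133000/3231 = 7.3725082.
Suburban: Wₕ = 0.51174503; term = 0.51174503²·(1 − 0.05420094)·1724000/738 = 578.61148.
Sum = 585.98399.
SE = √(585.98399) = 24.21.

24.21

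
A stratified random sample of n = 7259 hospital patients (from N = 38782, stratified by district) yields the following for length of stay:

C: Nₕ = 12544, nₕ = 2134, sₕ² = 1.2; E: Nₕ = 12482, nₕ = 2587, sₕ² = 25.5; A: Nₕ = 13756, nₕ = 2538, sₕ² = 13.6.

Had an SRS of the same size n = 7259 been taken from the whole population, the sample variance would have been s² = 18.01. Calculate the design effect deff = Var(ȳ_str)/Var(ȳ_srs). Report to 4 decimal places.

0.6982

Var(ȳ_str) = Σ Wₕ²(1−fₕ)sₕ²/nₕ with Wₕ = Nₕ/38782:
  C: (12544/38782)²·(1−2134/12544)·1.2/2134 = 4.8821734 × 10^-5
  E: (12482/38782)²·(1−2587/12482)·25.5/2587 = 8.0943751 × 10^-4
  A: (13756/38782)²·(1−2538/13756)·13.6/2538 = 5.4978703 × 10^-4
  → Var(ȳ_str) = 0.0014080463.
Var(ȳ_srs) = (1 − 7259/38782)·18.01/7259 = 0.0020166673.
deff = 0.0014080463 / 0.0020166673 = 0.6982.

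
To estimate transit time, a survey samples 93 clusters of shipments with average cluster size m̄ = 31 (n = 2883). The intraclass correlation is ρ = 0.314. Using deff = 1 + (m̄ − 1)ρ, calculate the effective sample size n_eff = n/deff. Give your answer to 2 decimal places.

deff = 1 + (31 − 1)·0.314 = 1 + 9.42 = 10.42.
n_eff = 2883 / 10.42 = 276.68.

276.68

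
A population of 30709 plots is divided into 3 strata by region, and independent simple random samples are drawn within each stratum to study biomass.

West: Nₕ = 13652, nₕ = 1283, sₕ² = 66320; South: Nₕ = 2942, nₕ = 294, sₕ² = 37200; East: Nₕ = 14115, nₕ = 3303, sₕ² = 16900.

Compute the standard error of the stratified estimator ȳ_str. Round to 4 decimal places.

3.3360

Var(ȳ_str) = Σₕ Wₕ²(1 − fₕ)sₕ²/nₕ with Wₕ = Nₕ/N, N = 30709.
West: Wₕ = 0.44456023; term = 0.44456023²·(1 − 0.09397890)·66320/1283 = 9.2558729.
South: Wₕ = 0.09580253; term = 0.09580253²·(1 − 0.09993202)·37200/294 = 1.0452614.
East: Wₕ = 0.45963724; term = 0.45963724²·(1 − 0.23400638)·16900/3303 = 0.82800642.
Sum = 11.129141.
SE = √(11.129141) = 3.3360.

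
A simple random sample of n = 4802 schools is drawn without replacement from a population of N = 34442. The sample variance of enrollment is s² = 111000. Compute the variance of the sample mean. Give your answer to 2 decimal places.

19.89

Under SRS without replacement, Var(ȳ) = (1 − f)·s²/n with f = n/N = 4802/34442 = 0.13942280.
Var(ȳ) = (1 − 0.13942280)·111000/4802 = 0.86057720·23.115369 = 19.892559.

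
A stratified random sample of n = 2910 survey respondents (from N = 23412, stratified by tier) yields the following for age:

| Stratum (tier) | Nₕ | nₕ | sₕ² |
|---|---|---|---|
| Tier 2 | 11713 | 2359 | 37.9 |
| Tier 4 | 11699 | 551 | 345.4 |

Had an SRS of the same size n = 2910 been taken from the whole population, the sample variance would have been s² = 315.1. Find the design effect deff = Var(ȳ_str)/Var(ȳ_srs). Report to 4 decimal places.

1.6069

Var(ȳ_str) = Σ Wₕ²(1−fₕ)sₕ²/nₕ with Wₕ = Nₕ/23412:
  Tier 2: (11713/23412)²·(1−2359/11713)·37.9/2359 = 0.0032114395
  Tier 4: (11699/23412)²·(1−551/11699)·345.4/551 = 0.14915555
  → Var(ȳ_str) = 0.15236699.
Var(ȳ_srs) = (1 − 2910/23412)·315.1/2910 = 0.094822877.
deff = 0.15236699 / 0.094822877 = 1.6069.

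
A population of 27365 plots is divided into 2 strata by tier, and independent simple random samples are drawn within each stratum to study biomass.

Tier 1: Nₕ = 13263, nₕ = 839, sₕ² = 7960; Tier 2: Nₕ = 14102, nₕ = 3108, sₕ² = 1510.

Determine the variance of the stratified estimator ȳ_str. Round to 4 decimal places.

2.1883

Var(ȳ_str) = Σₕ Wₕ²(1 − fₕ)sₕ²/nₕ with Wₕ = Nₕ/N, N = 27365.
Tier 1: Wₕ = 0.48467020; term = 0.48467020²·(1 − 0.06325869)·7960/839 = 2.0876775.
Tier 2: Wₕ = 0.51532980; term = 0.51532980²·(1 − 0.22039427)·1510/3108 = 0.10058691.
Sum = 2.1882644.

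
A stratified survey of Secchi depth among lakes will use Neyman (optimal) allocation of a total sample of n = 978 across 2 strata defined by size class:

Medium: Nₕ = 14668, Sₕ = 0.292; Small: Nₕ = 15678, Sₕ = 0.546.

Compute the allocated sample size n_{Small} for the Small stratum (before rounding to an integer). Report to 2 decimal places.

651.85

Neyman allocation: nₕ = n·NₕSₕ / Σⱼ NⱼSⱼ.
Σ NⱼSⱼ = 14668·0.292 + 15678·0.546 = 12843.244.
n_{Small} = 978·15678·0.546 / 12843.244 = 651.85.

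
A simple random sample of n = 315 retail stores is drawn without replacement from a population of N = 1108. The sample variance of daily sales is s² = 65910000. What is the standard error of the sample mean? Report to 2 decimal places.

Under SRS without replacement, Var(ȳ) = (1 − f)·s²/n with f = n/N = 315/1108 = 0.28429603.
Var(ȳ) = (1 − 0.28429603)·65910000/315 = 0.71570397·209238.1 = 149752.54.
SE(ȳ) = √(149752.54) = 386.98.

386.98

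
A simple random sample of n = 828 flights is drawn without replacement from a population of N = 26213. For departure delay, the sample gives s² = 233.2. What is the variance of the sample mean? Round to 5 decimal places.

0.27275

Under SRS without replacement, Var(ȳ) = (1 − f)·s²/n with f = n/N = 828/26213 = 0.03158738.
Var(ȳ) = (1 − 0.03158738)·233.2/828 = 0.96841262·0.28164251 = 0.27274616.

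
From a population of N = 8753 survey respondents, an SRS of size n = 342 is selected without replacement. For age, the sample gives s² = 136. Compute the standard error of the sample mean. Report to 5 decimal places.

0.61816

Under SRS without replacement, Var(ȳ) = (1 − f)·s²/n with f = n/N = 342/8753 = 0.03907232.
Var(ȳ) = (1 − 0.03907232)·136/342 = 0.96092768·0.39766082 = 0.38212329.
SE(ȳ) = √(0.38212329) = 0.61816.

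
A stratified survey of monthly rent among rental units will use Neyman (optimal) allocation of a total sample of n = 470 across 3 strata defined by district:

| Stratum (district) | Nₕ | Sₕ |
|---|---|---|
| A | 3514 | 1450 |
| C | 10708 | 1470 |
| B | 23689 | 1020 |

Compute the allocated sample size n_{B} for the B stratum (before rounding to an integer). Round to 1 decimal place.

Neyman allocation: nₕ = n·NₕSₕ / Σⱼ NⱼSⱼ.
Σ NⱼSⱼ = 3514·1450 + 10708·1470 + 23689·1020 = 4.499884 × 10^7.
n_{B} = 470·23689·1020 / (4.499884 × 10^7) = 252.4.

252.4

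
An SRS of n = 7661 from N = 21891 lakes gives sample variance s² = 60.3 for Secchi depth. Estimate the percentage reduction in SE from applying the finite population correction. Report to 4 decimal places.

f = n/N = 7661/21891 = 0.34996117.
SE_no-fpc = √(s²/n) = 0.088718854; SE_fpc = √((1−f)s²/n) = 0.071529563.
Ratio = √(1−f) = 0.80624986. Reduction = 100·(1 − 0.80624986) = 19.3750%.

19.3750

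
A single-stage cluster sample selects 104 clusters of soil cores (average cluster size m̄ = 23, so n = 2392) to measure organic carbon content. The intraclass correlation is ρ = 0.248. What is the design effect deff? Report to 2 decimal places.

deff = 1 + (23 − 1)·0.248 = 1 + 5.456 = 6.456.

6.46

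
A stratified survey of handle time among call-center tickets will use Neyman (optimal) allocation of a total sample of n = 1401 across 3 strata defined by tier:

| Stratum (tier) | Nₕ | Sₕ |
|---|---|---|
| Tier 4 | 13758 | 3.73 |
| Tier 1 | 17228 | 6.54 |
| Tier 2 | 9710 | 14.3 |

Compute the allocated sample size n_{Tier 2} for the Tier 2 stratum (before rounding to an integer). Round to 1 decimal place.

Neyman allocation: nₕ = n·NₕSₕ / Σⱼ NⱼSⱼ.
Σ NⱼSⱼ = 13758·3.73 + 17228·6.54 + 9710·14.3 = 302841.46.
n_{Tier 2} = 1401·9710·14.3 / 302841.46 = 642.4.

642.4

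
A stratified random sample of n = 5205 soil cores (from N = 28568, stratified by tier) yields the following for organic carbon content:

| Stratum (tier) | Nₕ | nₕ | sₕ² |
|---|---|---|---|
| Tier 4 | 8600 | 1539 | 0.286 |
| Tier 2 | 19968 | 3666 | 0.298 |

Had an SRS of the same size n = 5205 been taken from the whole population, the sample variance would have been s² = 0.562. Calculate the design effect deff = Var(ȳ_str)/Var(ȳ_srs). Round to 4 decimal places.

0.5238

Var(ȳ_str) = Σ Wₕ²(1−fₕ)sₕ²/nₕ with Wₕ = Nₕ/28568:
  Tier 4: (8600/28568)²·(1−1539/8600)·0.286/1539 = 1.3827141 × 10^-5
  Tier 2: (19968/28568)²·(1−3666/19968)·0.298/3666 = 3.2421984 × 10^-5
  → Var(ȳ_str) = 4.6249125 × 10^-5.
Var(ȳ_srs) = (1 − 5205/28568)·0.562/5205 = 8.8300742 × 10^-5.
deff = (4.6249125 × 10^-5) / (8.8300742 × 10^-5) = 0.5238.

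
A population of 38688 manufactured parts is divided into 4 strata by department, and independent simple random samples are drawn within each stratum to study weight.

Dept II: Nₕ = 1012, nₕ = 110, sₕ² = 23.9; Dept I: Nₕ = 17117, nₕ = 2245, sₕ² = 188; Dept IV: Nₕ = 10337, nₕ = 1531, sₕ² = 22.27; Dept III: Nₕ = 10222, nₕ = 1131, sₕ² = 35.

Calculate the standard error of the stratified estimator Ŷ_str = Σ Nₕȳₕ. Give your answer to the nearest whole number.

Var(Ŷ_str) = Σₕ Nₕ²(1 − fₕ)sₕ²/nₕ.
Dept II: 1012²·(1 − 110/1012)·23.9/110 = 198331.76.
Dept I: 17117²·(1 − 2245/17117)·188/2245 = 2.1317611 × 10^7.
Dept IV: 10337²·(1 − 1531/10337)·22.27/1531 = 1.3240922 × 10^6.
Dept III: 10222²·(1 − 1131/10222)·35/1131 = 2.8757622 × 10^6.
Sum = 2.5715797 × 10^7.
SE = √(2.5715797 × 10^7) = 5071.

5071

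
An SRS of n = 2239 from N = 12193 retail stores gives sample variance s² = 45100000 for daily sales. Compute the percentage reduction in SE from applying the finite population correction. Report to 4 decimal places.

f = n/N = 2239/12193 = 0.18362995.
SE_no-fpc = √(s²/n) = 141.92576; SE_fpc = √((1−f)s²/n) = 128.23446.
Ratio = √(1−f) = 0.90353199. Reduction = 100·(1 − 0.90353199) = 9.6468%.

9.6468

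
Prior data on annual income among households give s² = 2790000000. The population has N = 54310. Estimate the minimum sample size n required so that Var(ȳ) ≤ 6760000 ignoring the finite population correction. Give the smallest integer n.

Without fpc, n₀ = s²/D = 2790000000/6760000 = 412.7219.
Rounding up, n = 413.

413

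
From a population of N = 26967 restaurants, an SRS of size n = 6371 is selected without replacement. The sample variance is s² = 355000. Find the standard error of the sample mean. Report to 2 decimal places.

Under SRS without replacement, Var(ȳ) = (1 − f)·s²/n with f = n/N = 6371/26967 = 0.23625172.
Var(ȳ) = (1 − 0.23625172)·355000/6371 = 0.76374828·55.721237 = 42.556999.
SE(ȳ) = √(42.556999) = 6.52.

6.52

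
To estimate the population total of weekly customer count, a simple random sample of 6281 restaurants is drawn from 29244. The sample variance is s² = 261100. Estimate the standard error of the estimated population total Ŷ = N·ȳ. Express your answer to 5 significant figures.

167080

Var(Ŷ) = N²·Var(ȳ) = N²·(1 − n/N)·s²/n.
f = 6281/29244 = 0.21477910; Var(ȳ) = 0.78522090·261100/6281 = 32.641487.
Var(Ŷ) = 29244² · 32.641487 = 2.7915376 × 10^10.
SE(Ŷ) = √(2.7915376 × 10^10) = 167080.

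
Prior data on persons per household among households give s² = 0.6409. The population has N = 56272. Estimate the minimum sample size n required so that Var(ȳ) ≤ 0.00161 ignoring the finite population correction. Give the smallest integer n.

399

Without fpc, n₀ = s²/D = 0.6409/0.00161 = 398.0745.
Rounding up, n = 399.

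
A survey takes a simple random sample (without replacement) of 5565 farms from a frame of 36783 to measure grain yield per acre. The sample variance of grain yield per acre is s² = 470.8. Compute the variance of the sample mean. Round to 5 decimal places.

Under SRS without replacement, Var(ȳ) = (1 − f)·s²/n with f = n/N = 5565/36783 = 0.15129272.
Var(ȳ) = (1 − 0.15129272)·470.8/5565 = 0.84870728·0.08460018 = 0.071800789.

0.07180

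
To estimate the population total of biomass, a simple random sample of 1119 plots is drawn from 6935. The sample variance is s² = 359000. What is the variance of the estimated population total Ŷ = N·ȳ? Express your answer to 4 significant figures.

Var(Ŷ) = N²·Var(ȳ) = N²·(1 − n/N)·s²/n.
f = 1119/6935 = 0.16135544; Var(ȳ) = 0.83864456·359000/1119 = 269.05576.
Var(Ŷ) = 6935² · 269.05576 = 1.2940028 × 10^10.

1.294 × 10^10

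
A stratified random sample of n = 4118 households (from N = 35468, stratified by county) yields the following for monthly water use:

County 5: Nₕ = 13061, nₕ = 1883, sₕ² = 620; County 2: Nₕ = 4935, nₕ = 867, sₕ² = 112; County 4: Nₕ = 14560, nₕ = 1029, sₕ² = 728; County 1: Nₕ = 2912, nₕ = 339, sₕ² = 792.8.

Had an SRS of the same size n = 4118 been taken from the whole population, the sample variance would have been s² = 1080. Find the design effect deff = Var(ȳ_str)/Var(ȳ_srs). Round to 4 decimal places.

0.7118

Var(ȳ_str) = Σ Wₕ²(1−fₕ)sₕ²/nₕ with Wₕ = Nₕ/35468:
  County 5: (13061/35468)²·(1−1883/13061)·620/1883 = 0.038212769
  County 2: (4935/35468)²·(1−867/4935)·112/867 = 0.0020615488
  County 4: (14560/35468)²·(1−1029/14560)·728/1029 = 0.1107985
  County 1: (2912/35468)²·(1−339/2912)·792.8/339 = 0.013929057
  → Var(ȳ_str) = 0.16500187.
Var(ȳ_srs) = (1 − 4118/35468)·1080/4118 = 0.23181325.
deff = 0.16500187 / 0.23181325 = 0.7118.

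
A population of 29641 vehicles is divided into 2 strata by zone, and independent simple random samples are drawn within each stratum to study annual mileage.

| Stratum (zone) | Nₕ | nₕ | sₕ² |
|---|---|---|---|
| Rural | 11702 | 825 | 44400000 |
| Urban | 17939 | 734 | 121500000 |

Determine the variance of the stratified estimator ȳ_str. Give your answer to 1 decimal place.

Var(ȳ_str) = Σₕ Wₕ²(1 − fₕ)sₕ²/nₕ with Wₕ = Nₕ/N, N = 29641.
Rural: Wₕ = 0.39479100; term = 0.39479100²·(1 − 0.07050077)·44400000/825 = 7796.7308.
Urban: Wₕ = 0.60520900; term = 0.60520900²·(1 − 0.04091644)·121500000/734 = 58149.692.
Sum = 65946.423.

65946.4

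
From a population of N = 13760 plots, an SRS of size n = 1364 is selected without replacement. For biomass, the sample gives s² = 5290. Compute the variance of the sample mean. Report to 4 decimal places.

Under SRS without replacement, Var(ȳ) = (1 − f)·s²/n with f = n/N = 1364/13760 = 0.09912791.
Var(ȳ) = (1 − 0.09912791)·5290/1364 = 0.90087209·3.8782991 = 3.4938514.

3.4939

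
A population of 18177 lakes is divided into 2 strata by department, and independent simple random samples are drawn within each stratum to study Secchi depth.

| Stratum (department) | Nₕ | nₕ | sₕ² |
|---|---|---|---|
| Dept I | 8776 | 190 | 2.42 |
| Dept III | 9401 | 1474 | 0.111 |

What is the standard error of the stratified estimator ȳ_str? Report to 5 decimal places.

0.05405

Var(ȳ_str) = Σₕ Wₕ²(1 − fₕ)sₕ²/nₕ with Wₕ = Nₕ/N, N = 18177.
Dept I: Wₕ = 0.48280794; term = 0.48280794²·(1 − 0.02164995)·2.42/190 = 0.0029047238.
Dept III: Wₕ = 0.51719206; term = 0.51719206²·(1 − 0.15679183)·0.111/1474 = 1.6984939 × 10^-5.
Sum = 0.0029217087.
SE = √(0.0029217087) = 0.05405.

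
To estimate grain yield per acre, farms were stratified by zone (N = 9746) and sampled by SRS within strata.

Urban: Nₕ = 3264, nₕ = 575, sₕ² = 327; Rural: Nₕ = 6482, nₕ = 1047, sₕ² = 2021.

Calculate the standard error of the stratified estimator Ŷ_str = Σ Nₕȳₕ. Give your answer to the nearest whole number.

8544

Var(Ŷ_str) = Σₕ Nₕ²(1 − fₕ)sₕ²/nₕ.
Urban: 3264²·(1 − 575/3264)·327/575 = 4.9913826 × 10^6.
Rural: 6482²·(1 − 1047/6482)·2021/1047 = 6.8003021 × 10^7.
Sum = 7.2994404 × 10^7.
SE = √(7.2994404 × 10^7) = 8544.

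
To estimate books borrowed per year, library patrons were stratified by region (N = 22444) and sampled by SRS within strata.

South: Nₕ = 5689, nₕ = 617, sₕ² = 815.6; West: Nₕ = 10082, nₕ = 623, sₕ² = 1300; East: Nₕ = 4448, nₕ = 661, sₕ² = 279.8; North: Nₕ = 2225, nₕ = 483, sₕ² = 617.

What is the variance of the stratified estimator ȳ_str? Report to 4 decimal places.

Var(ȳ_str) = Σₕ Wₕ²(1 − fₕ)sₕ²/nₕ with Wₕ = Nₕ/N, N = 22444.
South: Wₕ = 0.25347532; term = 0.25347532²·(1 − 0.10845491)·815.6/617 = 0.075719321.
West: Wₕ = 0.44920691; term = 0.44920691²·(1 − 0.06179329)·1300/623 = 0.39504512.
East: Wₕ = 0.19818214; term = 0.19818214²·(1 − 0.14860612)·279.8/661 = 0.014154868.
North: Wₕ = 0.09913563; term = 0.09913563²·(1 − 0.21707865)·617/483 = 0.0098291436.
Sum = 0.49474845.

0.4947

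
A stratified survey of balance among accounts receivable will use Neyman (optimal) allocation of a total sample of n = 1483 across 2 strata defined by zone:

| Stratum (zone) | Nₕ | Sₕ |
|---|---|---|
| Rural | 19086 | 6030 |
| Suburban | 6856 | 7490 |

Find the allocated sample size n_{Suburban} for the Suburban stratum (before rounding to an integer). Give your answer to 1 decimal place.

457.5

Neyman allocation: nₕ = n·NₕSₕ / Σⱼ NⱼSⱼ.
Σ NⱼSⱼ = 19086·6030 + 6856·7490 = 1.6644002 × 10^8.
n_{Suburban} = 1483·6856·7490 / (1.6644002 × 10^8) = 457.5.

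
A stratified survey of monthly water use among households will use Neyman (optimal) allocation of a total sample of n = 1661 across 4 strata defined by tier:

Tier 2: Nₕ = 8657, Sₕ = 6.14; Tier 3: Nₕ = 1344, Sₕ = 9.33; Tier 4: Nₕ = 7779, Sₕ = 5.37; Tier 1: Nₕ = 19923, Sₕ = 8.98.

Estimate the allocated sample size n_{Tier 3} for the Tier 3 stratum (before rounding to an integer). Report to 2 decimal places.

72.73

Neyman allocation: nₕ = n·NₕSₕ / Σⱼ NⱼSⱼ.
Σ NⱼSⱼ = 8657·6.14 + 1344·9.33 + 7779·5.37 + 19923·8.98 = 286375.27.
n_{Tier 3} = 1661·1344·9.33 / 286375.27 = 72.73.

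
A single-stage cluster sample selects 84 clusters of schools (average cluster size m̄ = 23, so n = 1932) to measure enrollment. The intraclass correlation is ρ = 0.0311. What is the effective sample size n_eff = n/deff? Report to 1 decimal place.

1147.1

deff = 1 + (23 − 1)·0.0311 = 1 + 0.6842 = 1.6842.
n_eff = 1932 / 1.6842 = 1147.1.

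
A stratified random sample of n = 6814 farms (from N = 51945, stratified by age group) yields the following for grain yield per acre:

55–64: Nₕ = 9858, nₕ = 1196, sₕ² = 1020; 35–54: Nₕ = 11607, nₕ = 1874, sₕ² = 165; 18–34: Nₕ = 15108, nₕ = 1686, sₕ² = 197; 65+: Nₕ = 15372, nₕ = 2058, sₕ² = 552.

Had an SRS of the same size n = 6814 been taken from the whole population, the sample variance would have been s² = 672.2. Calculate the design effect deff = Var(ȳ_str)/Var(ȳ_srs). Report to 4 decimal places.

0.6977

Var(ȳ_str) = Σ Wₕ²(1−fₕ)sₕ²/nₕ with Wₕ = Nₕ/51945:
  55–64: (9858/51945)²·(1−1196/9858)·1020/1196 = 0.026989105
  35–54: (11607/51945)²·(1−1874/11607)·165/1874 = 0.0036863245
  18–34: (15108/51945)²·(1−1686/15108)·197/1686 = 0.0087810281
  65+: (15372/51945)²·(1−2058/15372)·552/2058 = 0.020344412
  → Var(ȳ_str) = 0.05980087.
Var(ȳ_srs) = (1 − 6814/51945)·672.2/6814 = 0.085709228.
deff = 0.05980087 / 0.085709228 = 0.6977.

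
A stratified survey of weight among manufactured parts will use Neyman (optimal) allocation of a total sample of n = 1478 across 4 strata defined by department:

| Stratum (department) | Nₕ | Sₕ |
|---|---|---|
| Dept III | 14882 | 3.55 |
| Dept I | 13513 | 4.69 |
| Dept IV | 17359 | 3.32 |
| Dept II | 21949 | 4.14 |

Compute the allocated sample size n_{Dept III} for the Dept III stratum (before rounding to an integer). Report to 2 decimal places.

294.98

Neyman allocation: nₕ = n·NₕSₕ / Σⱼ NⱼSⱼ.
Σ NⱼSⱼ = 14882·3.55 + 13513·4.69 + 17359·3.32 + 21949·4.14 = 264707.81.
n_{Dept III} = 1478·14882·3.55 / 264707.81 = 294.98.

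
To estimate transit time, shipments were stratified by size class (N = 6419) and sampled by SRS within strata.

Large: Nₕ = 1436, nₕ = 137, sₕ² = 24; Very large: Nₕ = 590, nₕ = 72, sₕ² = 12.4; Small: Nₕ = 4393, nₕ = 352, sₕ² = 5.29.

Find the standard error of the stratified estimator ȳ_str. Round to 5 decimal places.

0.12523

Var(ȳ_str) = Σₕ Wₕ²(1 − fₕ)sₕ²/nₕ with Wₕ = Nₕ/N, N = 6419.
Large: Wₕ = 0.22371086; term = 0.22371086²·(1 − 0.09540390)·24/137 = 0.007930846.
Very large: Wₕ = 0.09191463; term = 0.09191463²·(1 − 0.12203390)·12.4/72 = 0.0012774273.
Small: Wₕ = 0.68437451; term = 0.68437451²·(1 − 0.08012748)·5.29/352 = 0.0064748291.
Sum = 0.015683102.
SE = √(0.015683102) = 0.12523.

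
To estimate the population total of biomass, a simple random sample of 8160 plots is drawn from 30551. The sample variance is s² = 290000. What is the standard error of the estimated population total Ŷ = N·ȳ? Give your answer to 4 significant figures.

Var(Ŷ) = N²·Var(ȳ) = N²·(1 − n/N)·s²/n.
f = 8160/30551 = 0.26709437; Var(ȳ) = 0.73290563·290000/8160 = 26.046891.
Var(Ŷ) = 30551² · 26.046891 = 2.431122 × 10^10.
SE(Ŷ) = √(2.431122 × 10^10) = 155900.

155900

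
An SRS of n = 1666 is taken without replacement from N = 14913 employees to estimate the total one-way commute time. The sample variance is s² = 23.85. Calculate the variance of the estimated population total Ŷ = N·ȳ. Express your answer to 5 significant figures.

Var(Ŷ) = N²·Var(ȳ) = N²·(1 − n/N)·s²/n.
f = 1666/14913 = 0.11171461; Var(ȳ) = 0.88828539·23.85/1666 = 0.01271645.
Var(Ŷ) = 14913² · 0.01271645 = 2.8281076 × 10^6.

2.8281 × 10^6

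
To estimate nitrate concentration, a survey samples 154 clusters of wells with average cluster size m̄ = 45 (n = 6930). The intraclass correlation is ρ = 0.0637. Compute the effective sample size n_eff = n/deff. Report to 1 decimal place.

1822.3

deff = 1 + (45 − 1)·0.0637 = 1 + 2.8028 = 3.8028.
n_eff = 6930 / 3.8028 = 1822.3.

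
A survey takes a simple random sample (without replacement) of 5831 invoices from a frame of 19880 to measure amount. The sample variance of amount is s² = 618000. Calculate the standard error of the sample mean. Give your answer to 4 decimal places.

Under SRS without replacement, Var(ȳ) = (1 − f)·s²/n with f = n/N = 5831/19880 = 0.29330986.
Var(ȳ) = (1 − 0.29330986)·618000/5831 = 0.70669014·105.98525 = 74.898732.
SE(ȳ) = √(74.898732) = 8.6544.

8.6544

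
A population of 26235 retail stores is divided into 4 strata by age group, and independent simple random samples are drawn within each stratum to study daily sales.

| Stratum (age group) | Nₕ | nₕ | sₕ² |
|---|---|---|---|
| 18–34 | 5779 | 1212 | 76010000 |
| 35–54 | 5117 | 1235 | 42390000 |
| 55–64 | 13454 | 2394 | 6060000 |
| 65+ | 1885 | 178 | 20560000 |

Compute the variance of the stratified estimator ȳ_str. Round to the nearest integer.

4483

Var(ȳ_str) = Σₕ Wₕ²(1 − fₕ)sₕ²/nₕ with Wₕ = Nₕ/N, N = 26235.
18–34: Wₕ = 0.22027825; term = 0.22027825²·(1 − 0.20972487)·76010000/1212 = 2404.8594.
35–54: Wₕ = 0.19504479; term = 0.19504479²·(1 − 0.24135235)·42390000/1235 = 990.61584.
55–64: Wₕ = 0.51282638; term = 0.51282638²·(1 − 0.17793965)·6060000/2394 = 547.25897.
65+: Wₕ = 0.07185058; term = 0.07185058²·(1 − 0.09442971)·20560000/178 = 539.99016.
Sum = 4482.7244.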